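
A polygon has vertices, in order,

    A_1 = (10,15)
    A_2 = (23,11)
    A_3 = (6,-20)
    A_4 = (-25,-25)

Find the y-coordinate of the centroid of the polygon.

Apply the surveyor's formula. First the cross-terms c_i = x_i·y_{i+1} − x_{i+1}·y_i:
  -235, -526, -650, -125  ⇒  2A = -1536, A = -768.
Then Σ (y_i + y_{i+1})·c_i = 29124, so ȳ = 29124 / (6·(-768)) = -6.3203125.

-6.3203125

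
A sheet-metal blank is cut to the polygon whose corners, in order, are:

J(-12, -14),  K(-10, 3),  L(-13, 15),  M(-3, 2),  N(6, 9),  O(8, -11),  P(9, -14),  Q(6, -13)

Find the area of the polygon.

365.5

Apply the surveyor's formula: 2A = Σ (x_i·y_{i+1} − x_{i+1}·y_i), indices taken mod 8.
J→K: (-12)(3) − (-10)(-14) = -176
K→L: (-10)(15) − (-13)(3) = -111
L→M: (-13)(2) − (-3)(15) = 19
M→N: (-3)(9) − (6)(2) = -39
N→O: (6)(-11) − (8)(9) = -138
O→P: (8)(-14) − (9)(-11) = -13
P→Q: (9)(-13) − (6)(-14) = -33
Q→J: (6)(-14) − (-12)(-13) = -240
Σ = -731
Area = |Σ|/2 = 365.5.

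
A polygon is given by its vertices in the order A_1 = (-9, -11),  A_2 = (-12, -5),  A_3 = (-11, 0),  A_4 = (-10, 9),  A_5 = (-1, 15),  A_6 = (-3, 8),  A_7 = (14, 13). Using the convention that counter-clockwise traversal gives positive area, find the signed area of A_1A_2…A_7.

-266.5

Apply Gauss's area formula: 2A = Σ (x_i·y_{i+1} − x_{i+1}·y_i), indices taken mod 7.
A_1→A_2: (-9)(-5) − (-12)(-11) = -87
A_2→A_3: (-12)(0) − (-11)(-5) = -55
A_3→A_4: (-11)(9) − (-10)(0) = -99
A_4→A_5: (-10)(15) − (-1)(9) = -141
A_5→A_6: (-1)(8) − (-3)(15) = 37
A_6→A_7: (-3)(13) − (14)(8) = -151
A_7→A_1: (14)(-11) − (-9)(13) = -37
Σ = -533
Signed area = Σ/2 = -266.5 (negative ⇒ clockwise traversal).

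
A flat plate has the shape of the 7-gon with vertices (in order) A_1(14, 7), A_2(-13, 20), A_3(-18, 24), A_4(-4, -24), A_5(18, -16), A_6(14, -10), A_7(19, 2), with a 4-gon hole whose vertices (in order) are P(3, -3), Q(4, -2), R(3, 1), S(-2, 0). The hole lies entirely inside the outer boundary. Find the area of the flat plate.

Outer boundary:
Cross-terms: 371, 48, 528, 496, 44, 218, 105  ⇒  Σ = 1810
Area = |Σ|/2 = 905.
Hole:
P→Q: (3)(-2) − (4)(-3) = 6
Q→R: (4)(1) − (3)(-2) = 10
R→S: (3)(0) − (-2)(1) = 2
S→P: (-2)(-3) − (3)(0) = 6
Σ = 24
Area = |Σ|/2 = 12.
Net area = 905 − 12 = 893.

893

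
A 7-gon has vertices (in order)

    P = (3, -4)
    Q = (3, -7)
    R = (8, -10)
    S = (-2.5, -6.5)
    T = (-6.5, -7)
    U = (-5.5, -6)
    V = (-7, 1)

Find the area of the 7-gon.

53.375

Σ = (-9) + (26) + (-77) + (-24.75) + (0.5) + (-47.5) + (25) = -106.75
Area = |Σ|/2 = 53.375.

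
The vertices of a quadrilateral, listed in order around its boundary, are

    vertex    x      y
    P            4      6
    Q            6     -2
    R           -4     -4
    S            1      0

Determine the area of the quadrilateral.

Cross-terms: -44, -32, 4, 6  ⇒  Σ = -66
Area = |Σ|/2 = 33.

33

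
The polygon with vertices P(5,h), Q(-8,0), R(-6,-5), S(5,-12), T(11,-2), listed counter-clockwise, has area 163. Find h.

3

Write out the shoelace sum; only the two edges meeting at P involve h:
2·Area = [(11·h − 5·(-2)) + (5·0 − (-8)·h)] + 259
       = 19·h + 269 = 326
⇒ h = 3.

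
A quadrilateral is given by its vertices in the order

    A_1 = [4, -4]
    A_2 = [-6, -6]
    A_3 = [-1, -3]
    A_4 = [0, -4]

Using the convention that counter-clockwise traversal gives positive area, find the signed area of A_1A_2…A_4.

-8

Σ = (-48) + (12) + (4) + (16) = -16
Signed area = Σ/2 = -8 (negative ⇒ clockwise traversal).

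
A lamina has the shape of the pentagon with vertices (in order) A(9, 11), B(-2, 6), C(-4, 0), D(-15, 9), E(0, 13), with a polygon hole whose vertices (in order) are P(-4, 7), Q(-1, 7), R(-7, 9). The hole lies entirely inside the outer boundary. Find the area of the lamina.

121

Outer boundary:
Apply Gauss's area formula: 2A = Σ (x_i·y_{i+1} − x_{i+1}·y_i), indices taken mod 5.
Σ = (76) + (24) + (-36) + (-195) + (-117) = -248
Area = |Σ|/2 = 124.
Hole:
Apply the shoelace formula: 2A = Σ (x_i·y_{i+1} − x_{i+1}·y_i), indices taken mod 3.
P→Q: (-4)(7) − (-1)(7) = -21
Q→R: (-1)(9) − (-7)(7) = 40
R→P: (-7)(7) − (-4)(9) = -13
Σ = 6
Area = |Σ|/2 = 3.
Net area = 124 − 3 = 121.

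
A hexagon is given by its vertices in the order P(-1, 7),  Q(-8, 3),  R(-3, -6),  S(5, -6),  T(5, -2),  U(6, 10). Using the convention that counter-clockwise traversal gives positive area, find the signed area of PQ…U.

Apply the shoelace (surveyor's) formula: 2A = Σ (x_i·y_{i+1} − x_{i+1}·y_i), indices taken mod 6.
P→Q: (-1)(3) − (-8)(7) = 53
Q→R: (-8)(-6) − (-3)(3) = 57
R→S: (-3)(-6) − (5)(-6) = 48
S→T: (5)(-2) − (5)(-6) = 20
T→U: (5)(10) − (6)(-2) = 62
U→P: (6)(7) − (-1)(10) = 52
Σ = 292
Signed area = Σ/2 = 146 (positive ⇒ counter-clockwise traversal).

146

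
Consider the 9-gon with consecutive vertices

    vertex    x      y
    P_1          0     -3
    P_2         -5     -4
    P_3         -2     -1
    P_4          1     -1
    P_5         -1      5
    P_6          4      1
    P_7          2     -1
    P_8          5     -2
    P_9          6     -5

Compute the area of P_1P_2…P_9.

34

Apply the shoelace formula: 2A = Σ (x_i·y_{i+1} − x_{i+1}·y_i), indices taken mod 9.
P_1→P_2: (0)(-4) − (-5)(-3) = -15
P_2→P_3: (-5)(-1) − (-2)(-4) = -3
P_3→P_4: (-2)(-1) − (1)(-1) = 3
P_4→P_5: (1)(5) − (-1)(-1) = 4
P_5→P_6: (-1)(1) − (4)(5) = -21
P_6→P_7: (4)(-1) − (2)(1) = -6
P_7→P_8: (2)(-2) − (5)(-1) = 1
P_8→P_9: (5)(-5) − (6)(-2) = -13
P_9→P_1: (6)(-3) − (0)(-5) = -18
Σ = -68
Area = |Σ|/2 = 34.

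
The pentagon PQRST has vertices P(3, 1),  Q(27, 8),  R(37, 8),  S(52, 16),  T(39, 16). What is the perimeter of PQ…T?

104

|PQ| = √((24)² + (7)²) = √625 = 25
|QR| = √((10)² + (0)²) = √100 = 10
|RS| = √((15)² + (8)²) = √289 = 17
|ST| = √((-13)² + (0)²) = √169 = 13
|TP| = √((-36)² + (-15)²) = √1521 = 39
Perimeter = 25 + 10 + 17 + 13 + 39 = 104.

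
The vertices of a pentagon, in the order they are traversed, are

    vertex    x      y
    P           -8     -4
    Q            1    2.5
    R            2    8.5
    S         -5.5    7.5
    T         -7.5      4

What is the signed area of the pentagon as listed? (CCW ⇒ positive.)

72.75

Σ = (-16) + (3.5) + (61.75) + (34.25) + (62) = 145.5
Signed area = Σ/2 = 72.75 (positive ⇒ counter-clockwise traversal).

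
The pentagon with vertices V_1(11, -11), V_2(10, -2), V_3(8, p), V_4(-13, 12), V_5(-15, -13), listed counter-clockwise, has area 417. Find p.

The doubled signed area Σ (x_i y_{i+1} − x_{i+1} y_i) is linear in p.
With p=0 it equals 857; the coefficient of p is 23 (from the two edges through V_3).
So 23·p + 857 = 2·417 = 834 ⇒ p = -1.

-1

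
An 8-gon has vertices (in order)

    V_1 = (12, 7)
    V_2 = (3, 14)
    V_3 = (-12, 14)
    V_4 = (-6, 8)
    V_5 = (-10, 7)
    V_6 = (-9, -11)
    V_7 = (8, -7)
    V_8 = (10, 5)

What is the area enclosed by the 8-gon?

413.5

Cross-terms: 147, 210, -12, 38, 173, 151, 110, 10  ⇒  Σ = 827
Area = |Σ|/2 = 413.5.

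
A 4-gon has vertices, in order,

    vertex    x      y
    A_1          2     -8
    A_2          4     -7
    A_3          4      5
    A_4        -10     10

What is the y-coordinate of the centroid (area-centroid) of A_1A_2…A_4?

46/27

Apply the surveyor's formula. First the cross-terms c_i = x_i·y_{i+1} − x_{i+1}·y_i:
  18, 48, 90, 60  ⇒  2A = 216, A = 108.
Then Σ (y_i + y_{i+1})·c_i = 1104, so ȳ = 1104 / (6·108) = 46/27.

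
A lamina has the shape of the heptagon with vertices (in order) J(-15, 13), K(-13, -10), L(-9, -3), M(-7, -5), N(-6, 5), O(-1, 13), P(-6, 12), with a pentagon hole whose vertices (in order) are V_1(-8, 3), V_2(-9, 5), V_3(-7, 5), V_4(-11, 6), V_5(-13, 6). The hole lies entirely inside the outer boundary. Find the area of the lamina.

155.5

Outer boundary:
Apply Gauss's area formula: 2A = Σ (x_i·y_{i+1} − x_{i+1}·y_i), indices taken mod 7.
Cross-terms: 319, -51, 24, -65, -73, 66, 102  ⇒  Σ = 322
Area = |Σ|/2 = 161.
Hole:
V_1→V_2: (-8)(5) − (-9)(3) = -13
V_2→V_3: (-9)(5) − (-7)(5) = -10
V_3→V_4: (-7)(6) − (-11)(5) = 13
V_4→V_5: (-11)(6) − (-13)(6) = 12
V_5→V_1: (-13)(3) − (-8)(6) = 9
Σ = 11
Area = |Σ|/2 = 5.5.
Net area = 161 − 5.5 = 155.5.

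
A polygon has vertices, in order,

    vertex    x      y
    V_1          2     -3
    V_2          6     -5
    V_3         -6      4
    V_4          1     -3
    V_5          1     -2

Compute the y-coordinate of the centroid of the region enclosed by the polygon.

-1

Apply Gauss's area formula. First the cross-terms c_i = x_i·y_{i+1} − x_{i+1}·y_i:
  8, -6, 14, 1, 1  ⇒  2A = 18, A = 9.
Then Σ (y_i + y_{i+1})·c_i = -54, so ȳ = -54 / (6·9) = -1.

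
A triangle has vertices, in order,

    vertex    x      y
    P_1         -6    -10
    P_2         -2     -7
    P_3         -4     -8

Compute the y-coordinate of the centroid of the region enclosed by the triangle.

Apply the shoelace formula. First the cross-terms c_i = x_i·y_{i+1} − x_{i+1}·y_i:
  22, -12, -8  ⇒  2A = 2, A = 1.
Then Σ (y_i + y_{i+1})·c_i = -50, so ȳ = -50 / (6·1) = -25/3.

-25/3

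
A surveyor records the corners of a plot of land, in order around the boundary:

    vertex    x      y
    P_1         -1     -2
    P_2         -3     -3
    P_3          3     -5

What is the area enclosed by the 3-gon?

Apply the shoelace (surveyor's) formula: 2A = Σ (x_i·y_{i+1} − x_{i+1}·y_i), indices taken mod 3.
Σ = (-3) + (24) + (-11) = 10
Area = |Σ|/2 = 5.

5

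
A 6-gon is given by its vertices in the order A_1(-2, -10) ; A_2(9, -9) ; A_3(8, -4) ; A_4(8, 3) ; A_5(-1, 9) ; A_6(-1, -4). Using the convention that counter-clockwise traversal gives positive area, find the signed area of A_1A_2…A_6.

145

A_1→A_2: (-2)(-9) − (9)(-10) = 108
A_2→A_3: (9)(-4) − (8)(-9) = 36
A_3→A_4: (8)(3) − (8)(-4) = 56
A_4→A_5: (8)(9) − (-1)(3) = 75
A_5→A_6: (-1)(-4) − (-1)(9) = 13
A_6→A_1: (-1)(-10) − (-2)(-4) = 2
Σ = 290
Signed area = Σ/2 = 145 (positive ⇒ counter-clockwise traversal).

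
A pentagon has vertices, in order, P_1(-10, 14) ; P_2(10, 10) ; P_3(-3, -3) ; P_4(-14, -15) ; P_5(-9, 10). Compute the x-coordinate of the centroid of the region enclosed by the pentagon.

-1128/269

Apply the shoelace (surveyor's) formula. First the cross-terms c_i = x_i·y_{i+1} − x_{i+1}·y_i:
  -240, 0, 3, -275, -26  ⇒  2A = -538, A = -269.
Then Σ (x_i + x_{i+1})·c_i = 6768, so x̄ = 6768 / (6·(-269)) = -1128/269.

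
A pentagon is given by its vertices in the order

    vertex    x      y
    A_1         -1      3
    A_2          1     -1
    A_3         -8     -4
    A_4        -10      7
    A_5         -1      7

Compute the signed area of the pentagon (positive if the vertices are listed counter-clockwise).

Apply the shoelace (surveyor's) formula: 2A = Σ (x_i·y_{i+1} − x_{i+1}·y_i), indices taken mod 5.
A_1→A_2: (-1)(-1) − (1)(3) = -2
A_2→A_3: (1)(-4) − (-8)(-1) = -12
A_3→A_4: (-8)(7) − (-10)(-4) = -96
A_4→A_5: (-10)(7) − (-1)(7) = -63
A_5→A_1: (-1)(3) − (-1)(7) = 4
Σ = -169
Signed area = Σ/2 = -84.5 (negative ⇒ clockwise traversal).

-84.5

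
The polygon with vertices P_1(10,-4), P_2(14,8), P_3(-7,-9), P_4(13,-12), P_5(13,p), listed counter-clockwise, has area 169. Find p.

Write out the shoelace sum; only the two edges meeting at P_5 involve p:
2·Area = [(13·p − 13·(-12)) + (13·(-4) − 10·p)] + 267
       = 3·p + 371 = 338
⇒ p = -11.

-11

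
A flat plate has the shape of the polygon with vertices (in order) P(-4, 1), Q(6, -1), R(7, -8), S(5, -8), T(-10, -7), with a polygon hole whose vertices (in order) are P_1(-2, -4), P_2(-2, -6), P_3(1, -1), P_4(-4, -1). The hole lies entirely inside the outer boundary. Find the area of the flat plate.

Outer boundary:
Σ = (-2) + (-41) + (-16) + (-115) + (-38) = -212
Area = |Σ|/2 = 106.
Hole:
Σ = (4) + (8) + (-5) + (14) = 21
Area = |Σ|/2 = 10.5.
Net area = 106 − 10.5 = 95.5.

95.5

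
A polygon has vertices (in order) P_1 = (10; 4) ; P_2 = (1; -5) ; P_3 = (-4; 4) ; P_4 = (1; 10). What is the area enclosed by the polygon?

105

Σ = (-54) + (-16) + (-44) + (-96) = -210
Area = |Σ|/2 = 105.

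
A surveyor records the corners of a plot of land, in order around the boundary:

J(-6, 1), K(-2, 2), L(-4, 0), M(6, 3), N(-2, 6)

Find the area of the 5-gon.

31

Σ = (-10) + (8) + (-12) + (42) + (34) = 62
Area = |Σ|/2 = 31.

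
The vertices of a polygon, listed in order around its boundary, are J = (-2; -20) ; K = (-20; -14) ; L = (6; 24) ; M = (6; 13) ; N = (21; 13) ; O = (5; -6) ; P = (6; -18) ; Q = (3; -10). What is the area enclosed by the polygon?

680

Σ = (-372) + (-396) + (-66) + (-195) + (-191) + (-54) + (-6) + (-80) = -1360
Area = |Σ|/2 = 680.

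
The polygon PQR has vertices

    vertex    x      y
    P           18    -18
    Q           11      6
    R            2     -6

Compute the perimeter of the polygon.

|PQ| = √((-7)² + (24)²) = √625 = 25
|QR| = √((-9)² + (-12)²) = √225 = 15
|RP| = √((16)² + (-12)²) = √400 = 20
Perimeter = 25 + 15 + 20 = 60.

60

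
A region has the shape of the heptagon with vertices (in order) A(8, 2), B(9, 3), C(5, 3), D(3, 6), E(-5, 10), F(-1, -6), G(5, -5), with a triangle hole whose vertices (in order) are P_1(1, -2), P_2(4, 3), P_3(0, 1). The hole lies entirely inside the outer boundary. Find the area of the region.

105

Outer boundary:
Apply the shoelace (surveyor's) formula: 2A = Σ (x_i·y_{i+1} − x_{i+1}·y_i), indices taken mod 7.
Cross-terms: 6, 12, 21, 60, 40, 35, 50  ⇒  Σ = 224
Area = |Σ|/2 = 112.
Hole:
Apply the shoelace (surveyor's) formula: 2A = Σ (x_i·y_{i+1} − x_{i+1}·y_i), indices taken mod 3.
P_1→P_2: (1)(3) − (4)(-2) = 11
P_2→P_3: (4)(1) − (0)(3) = 4
P_3→P_1: (0)(-2) − (1)(1) = -1
Σ = 14
Area = |Σ|/2 = 7.
Net area = 112 − 7 = 105.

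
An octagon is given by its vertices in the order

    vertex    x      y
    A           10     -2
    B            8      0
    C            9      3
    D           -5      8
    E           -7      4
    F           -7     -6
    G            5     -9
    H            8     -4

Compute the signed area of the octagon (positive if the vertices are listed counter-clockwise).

201

Apply the shoelace formula: 2A = Σ (x_i·y_{i+1} − x_{i+1}·y_i), indices taken mod 8.
A→B: (10)(0) − (8)(-2) = 16
B→C: (8)(3) − (9)(0) = 24
C→D: (9)(8) − (-5)(3) = 87
D→E: (-5)(4) − (-7)(8) = 36
E→F: (-7)(-6) − (-7)(4) = 70
F→G: (-7)(-9) − (5)(-6) = 93
G→H: (5)(-4) − (8)(-9) = 52
H→A: (8)(-2) − (10)(-4) = 24
Σ = 402
Signed area = Σ/2 = 201 (positive ⇒ counter-clockwise traversal).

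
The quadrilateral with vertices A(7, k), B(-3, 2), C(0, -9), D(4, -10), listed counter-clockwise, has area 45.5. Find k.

Write out the shoelace sum; only the two edges meeting at A involve k:
2·Area = [(4·k − 7·(-10)) + (7·2 − (-3)·k)] + 63
       = 7·k + 147 = 91
⇒ k = -8.

-8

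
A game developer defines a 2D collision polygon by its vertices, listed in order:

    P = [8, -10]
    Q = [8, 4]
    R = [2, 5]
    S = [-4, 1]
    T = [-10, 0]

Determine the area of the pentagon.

Apply Gauss's area formula: 2A = Σ (x_i·y_{i+1} − x_{i+1}·y_i), indices taken mod 5.
P→Q: (8)(4) − (8)(-10) = 112
Q→R: (8)(5) − (2)(4) = 32
R→S: (2)(1) − (-4)(5) = 22
S→T: (-4)(0) − (-10)(1) = 10
T→P: (-10)(-10) − (8)(0) = 100
Σ = 276
Area = |Σ|/2 = 138.

138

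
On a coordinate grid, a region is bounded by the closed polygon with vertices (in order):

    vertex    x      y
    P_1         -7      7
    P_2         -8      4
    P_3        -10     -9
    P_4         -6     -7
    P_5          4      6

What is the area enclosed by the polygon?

109

Σ = (28) + (112) + (16) + (-8) + (70) = 218
Area = |Σ|/2 = 109.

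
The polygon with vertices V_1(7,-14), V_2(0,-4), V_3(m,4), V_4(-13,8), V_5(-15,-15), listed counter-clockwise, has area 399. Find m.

Write out the shoelace sum; only the two edges meeting at V_3 involve m:
2·Area = [(0·4 − m·(-4)) + (m·8 − (-13)·4)] + 602
       = 12·m + 654 = 798
⇒ m = 12.

12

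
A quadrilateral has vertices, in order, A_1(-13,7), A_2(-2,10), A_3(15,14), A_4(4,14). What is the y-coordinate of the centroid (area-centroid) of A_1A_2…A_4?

Apply the surveyor's formula. First the cross-terms c_i = x_i·y_{i+1} − x_{i+1}·y_i:
  -116, -178, 154, 210  ⇒  2A = 70, A = 35.
Then Σ (y_i + y_{i+1})·c_i = 2478, so ȳ = 2478 / (6·35) = 11.8.

11.8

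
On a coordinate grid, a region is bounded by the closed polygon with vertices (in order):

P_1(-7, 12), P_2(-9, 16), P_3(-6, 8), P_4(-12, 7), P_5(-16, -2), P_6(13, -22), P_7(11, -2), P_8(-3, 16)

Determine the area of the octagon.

Apply the shoelace formula: 2A = Σ (x_i·y_{i+1} − x_{i+1}·y_i), indices taken mod 8.
Σ = (-4) + (24) + (54) + (136) + (378) + (216) + (170) + (76) = 1050
Area = |Σ|/2 = 525.

525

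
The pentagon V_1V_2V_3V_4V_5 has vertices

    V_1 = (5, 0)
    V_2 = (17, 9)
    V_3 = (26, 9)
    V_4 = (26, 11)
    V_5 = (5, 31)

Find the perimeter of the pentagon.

86

|V_1V_2| = √((12)² + (9)²) = √225 = 15
|V_2V_3| = √((9)² + (0)²) = √81 = 9
|V_3V_4| = √((0)² + (2)²) = √4 = 2
|V_4V_5| = √((-21)² + (20)²) = √841 = 29
|V_5V_1| = √((0)² + (-31)²) = √961 = 31
Perimeter = 15 + 9 + 2 + 29 + 31 = 86.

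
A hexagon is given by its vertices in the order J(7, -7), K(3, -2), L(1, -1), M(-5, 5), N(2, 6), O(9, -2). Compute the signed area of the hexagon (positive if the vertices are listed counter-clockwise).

Apply Gauss's area formula: 2A = Σ (x_i·y_{i+1} − x_{i+1}·y_i), indices taken mod 6.
Σ = (7) + (-1) + (0) + (-40) + (-58) + (-49) = -141
Signed area = Σ/2 = -70.5 (negative ⇒ clockwise traversal).

-70.5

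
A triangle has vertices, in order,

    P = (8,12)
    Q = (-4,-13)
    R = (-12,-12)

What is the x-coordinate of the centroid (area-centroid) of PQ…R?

-8/3

Apply Gauss's area formula. First the cross-terms c_i = x_i·y_{i+1} − x_{i+1}·y_i:
  -56, -108, -48  ⇒  2A = -212, A = -106.
Then Σ (x_i + x_{i+1})·c_i = 1696, so x̄ = 1696 / (6·(-106)) = -8/3.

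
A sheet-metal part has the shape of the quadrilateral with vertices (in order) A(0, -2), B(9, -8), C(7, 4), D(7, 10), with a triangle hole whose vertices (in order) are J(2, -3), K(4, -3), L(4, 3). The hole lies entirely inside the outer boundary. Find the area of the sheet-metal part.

Outer boundary:
Σ = (18) + (92) + (42) + (-14) = 138
Area = |Σ|/2 = 69.
Hole:
Σ = (6) + (24) + (-18) = 12
Area = |Σ|/2 = 6.
Net area = 69 − 6 = 63.

63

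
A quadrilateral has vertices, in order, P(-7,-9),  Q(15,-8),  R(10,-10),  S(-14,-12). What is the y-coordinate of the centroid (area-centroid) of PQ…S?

-2851/291

Apply the shoelace (surveyor's) formula. First the cross-terms c_i = x_i·y_{i+1} − x_{i+1}·y_i:
  191, -70, -260, 42  ⇒  2A = -97, A = -48.5.
Then Σ (y_i + y_{i+1})·c_i = 2851, so ȳ = 2851 / (6·(-48.5)) = -2851/291.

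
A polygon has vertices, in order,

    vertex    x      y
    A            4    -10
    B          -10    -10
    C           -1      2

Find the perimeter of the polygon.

|AB| = √((-14)² + (0)²) = √196 = 14
|BC| = √((9)² + (12)²) = √225 = 15
|CA| = √((5)² + (-12)²) = √169 = 13
Perimeter = 14 + 15 + 13 = 42.

42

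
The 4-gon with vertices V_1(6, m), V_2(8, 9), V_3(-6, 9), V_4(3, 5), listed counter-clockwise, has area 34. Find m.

The doubled signed area Σ (x_i y_{i+1} − x_{i+1} y_i) is linear in m.
With m=0 it equals 93; the coefficient of m is -5 (from the two edges through V_1).
So -5·m + 93 = 2·34 = 68 ⇒ m = 5.

5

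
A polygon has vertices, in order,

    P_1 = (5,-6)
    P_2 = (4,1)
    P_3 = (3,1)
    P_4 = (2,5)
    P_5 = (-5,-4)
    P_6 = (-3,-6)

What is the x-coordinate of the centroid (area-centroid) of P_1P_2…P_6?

13/21

Apply Gauss's area formula. First the cross-terms c_i = x_i·y_{i+1} − x_{i+1}·y_i:
  29, 1, 13, 17, 18, 48  ⇒  2A = 126, A = 63.
Then Σ (x_i + x_{i+1})·c_i = 234, so x̄ = 234 / (6·63) = 13/21.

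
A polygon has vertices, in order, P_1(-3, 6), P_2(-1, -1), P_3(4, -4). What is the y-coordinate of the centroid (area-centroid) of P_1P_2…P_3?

1/3

Apply Gauss's area formula. First the cross-terms c_i = x_i·y_{i+1} − x_{i+1}·y_i:
  9, 8, 12  ⇒  2A = 29, A = 14.5.
Then Σ (y_i + y_{i+1})·c_i = 29, so ȳ = 29 / (6·14.5) = 1/3.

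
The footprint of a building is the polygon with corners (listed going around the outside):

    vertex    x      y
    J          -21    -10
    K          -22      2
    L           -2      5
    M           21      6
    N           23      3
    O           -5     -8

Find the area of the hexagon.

423.5

Apply the surveyor's formula: 2A = Σ (x_i·y_{i+1} − x_{i+1}·y_i), indices taken mod 6.
Cross-terms: -262, -106, -117, -75, -169, -118  ⇒  Σ = -847
Area = |Σ|/2 = 423.5.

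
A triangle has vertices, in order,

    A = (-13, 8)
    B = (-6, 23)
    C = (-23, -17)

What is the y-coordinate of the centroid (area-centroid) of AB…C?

Apply the shoelace (surveyor's) formula. First the cross-terms c_i = x_i·y_{i+1} − x_{i+1}·y_i:
  -251, 631, -405  ⇒  2A = -25, A = -12.5.
Then Σ (y_i + y_{i+1})·c_i = -350, so ȳ = -350 / (6·(-12.5)) = 14/3.

14/3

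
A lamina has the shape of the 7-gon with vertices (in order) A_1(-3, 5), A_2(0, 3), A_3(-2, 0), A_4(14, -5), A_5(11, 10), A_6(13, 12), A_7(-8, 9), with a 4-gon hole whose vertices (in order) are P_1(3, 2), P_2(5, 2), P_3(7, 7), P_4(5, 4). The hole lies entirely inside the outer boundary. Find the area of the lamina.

Outer boundary:
Σ = (-9) + (6) + (10) + (195) + (2) + (213) + (-13) = 404
Area = |Σ|/2 = 202.
Hole:
Σ = (-4) + (21) + (-7) + (-2) = 8
Area = |Σ|/2 = 4.
Net area = 202 − 4 = 198.

198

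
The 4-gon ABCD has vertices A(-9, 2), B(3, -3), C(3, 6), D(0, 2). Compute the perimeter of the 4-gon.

|AB| = √((12)² + (-5)²) = √169 = 13
|BC| = √((0)² + (9)²) = √81 = 9
|CD| = √((-3)² + (-4)²) = √25 = 5
|DA| = √((-9)² + (0)²) = √81 = 9
Perimeter = 13 + 9 + 5 + 9 = 36.

36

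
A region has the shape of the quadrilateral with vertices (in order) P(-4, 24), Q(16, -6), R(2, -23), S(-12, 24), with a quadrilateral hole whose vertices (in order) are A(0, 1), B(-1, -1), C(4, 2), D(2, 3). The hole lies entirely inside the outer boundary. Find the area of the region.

Outer boundary:
Σ = (-360) + (-356) + (-228) + (-192) = -1136
Area = |Σ|/2 = 568.
Hole:
Apply Gauss's area formula: 2A = Σ (x_i·y_{i+1} − x_{i+1}·y_i), indices taken mod 4.
Σ = (1) + (2) + (8) + (2) = 13
Area = |Σ|/2 = 6.5.
Net area = 568 − 6.5 = 561.5.

561.5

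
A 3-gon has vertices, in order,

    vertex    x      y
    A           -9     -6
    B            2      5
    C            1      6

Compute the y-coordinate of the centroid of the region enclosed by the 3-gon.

Apply the shoelace (surveyor's) formula. First the cross-terms c_i = x_i·y_{i+1} − x_{i+1}·y_i:
  -33, 7, 48  ⇒  2A = 22, A = 11.
Then Σ (y_i + y_{i+1})·c_i = 110, so ȳ = 110 / (6·11) = 5/3.

5/3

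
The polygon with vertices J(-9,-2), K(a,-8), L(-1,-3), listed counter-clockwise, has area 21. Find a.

-3

Write out the shoelace sum; only the two edges meeting at K involve a:
2·Area = [((-9)·(-8) − a·(-2)) + (a·(-3) − (-1)·(-8))] + -25
       = -1·a + 39 = 42
⇒ a = -3.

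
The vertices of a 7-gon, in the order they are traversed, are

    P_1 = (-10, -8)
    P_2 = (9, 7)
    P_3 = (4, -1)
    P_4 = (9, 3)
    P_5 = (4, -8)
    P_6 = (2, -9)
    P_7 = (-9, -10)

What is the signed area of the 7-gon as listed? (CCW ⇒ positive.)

-123.5

Apply the surveyor's formula: 2A = Σ (x_i·y_{i+1} − x_{i+1}·y_i), indices taken mod 7.
Cross-terms: 2, -37, 21, -84, -20, -101, -28  ⇒  Σ = -247
Signed area = Σ/2 = -123.5 (negative ⇒ clockwise traversal).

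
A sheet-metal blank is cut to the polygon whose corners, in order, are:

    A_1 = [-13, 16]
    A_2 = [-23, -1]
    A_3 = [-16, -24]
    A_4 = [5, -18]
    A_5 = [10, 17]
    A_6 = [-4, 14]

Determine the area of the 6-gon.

Cross-terms: 381, 536, 408, 265, 208, 118  ⇒  Σ = 1916
Area = |Σ|/2 = 958.

958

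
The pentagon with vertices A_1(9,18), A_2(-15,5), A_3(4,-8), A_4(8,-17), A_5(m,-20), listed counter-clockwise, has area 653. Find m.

The doubled signed area Σ (x_i y_{i+1} − x_{i+1} y_i) is linear in m.
With m=0 it equals 431; the coefficient of m is 35 (from the two edges through A_5).
So 35·m + 431 = 2·653 = 1306 ⇒ m = 25.

25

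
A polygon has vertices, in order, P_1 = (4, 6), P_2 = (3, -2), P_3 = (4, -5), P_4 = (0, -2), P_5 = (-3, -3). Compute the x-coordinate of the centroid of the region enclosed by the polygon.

Apply the surveyor's formula. First the cross-terms c_i = x_i·y_{i+1} − x_{i+1}·y_i:
  -26, -7, -8, -6, -6  ⇒  2A = -53, A = -26.5.
Then Σ (x_i + x_{i+1})·c_i = -251, so x̄ = -251 / (6·(-26.5)) = 251/159.

251/159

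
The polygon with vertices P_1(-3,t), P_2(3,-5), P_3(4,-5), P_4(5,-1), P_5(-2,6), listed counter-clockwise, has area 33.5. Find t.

The doubled signed area Σ (x_i y_{i+1} − x_{i+1} y_i) is linear in t.
With t=0 it equals 87; the coefficient of t is -5 (from the two edges through P_1).
So -5·t + 87 = 2·33.5 = 67 ⇒ t = 4.

4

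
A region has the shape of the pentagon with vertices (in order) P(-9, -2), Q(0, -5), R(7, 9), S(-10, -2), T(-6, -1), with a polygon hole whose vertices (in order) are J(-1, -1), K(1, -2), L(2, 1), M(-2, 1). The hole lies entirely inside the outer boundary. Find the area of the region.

Outer boundary:
Apply the shoelace formula: 2A = Σ (x_i·y_{i+1} − x_{i+1}·y_i), indices taken mod 5.
Σ = (45) + (35) + (76) + (-2) + (3) = 157
Area = |Σ|/2 = 78.5.
Hole:
Cross-terms: 3, 5, 4, 3  ⇒  Σ = 15
Area = |Σ|/2 = 7.5.
Net area = 78.5 − 7.5 = 71.

71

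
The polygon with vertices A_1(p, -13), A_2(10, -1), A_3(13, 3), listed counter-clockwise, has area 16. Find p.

-7

Write out the shoelace sum; only the two edges meeting at A_1 involve p:
2·Area = [(13·(-13) − p·3) + (p·(-1) − 10·(-13))] + 43
       = -4·p + 4 = 32
⇒ p = -7.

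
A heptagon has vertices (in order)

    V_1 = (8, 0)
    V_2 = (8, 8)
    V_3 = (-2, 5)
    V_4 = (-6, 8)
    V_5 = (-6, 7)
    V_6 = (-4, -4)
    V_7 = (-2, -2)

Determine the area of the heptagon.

104

Apply the shoelace formula: 2A = Σ (x_i·y_{i+1} − x_{i+1}·y_i), indices taken mod 7.
V_1→V_2: (8)(8) − (8)(0) = 64
V_2→V_3: (8)(5) − (-2)(8) = 56
V_3→V_4: (-2)(8) − (-6)(5) = 14
V_4→V_5: (-6)(7) − (-6)(8) = 6
V_5→V_6: (-6)(-4) − (-4)(7) = 52
V_6→V_7: (-4)(-2) − (-2)(-4) = 0
V_7→V_1: (-2)(0) − (8)(-2) = 16
Σ = 208
Area = |Σ|/2 = 104.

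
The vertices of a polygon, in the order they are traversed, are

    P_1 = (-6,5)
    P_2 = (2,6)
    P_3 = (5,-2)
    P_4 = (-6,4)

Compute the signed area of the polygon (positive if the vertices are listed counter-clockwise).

-39

Apply Gauss's area formula: 2A = Σ (x_i·y_{i+1} − x_{i+1}·y_i), indices taken mod 4.
Σ = (-46) + (-34) + (8) + (-6) = -78
Signed area = Σ/2 = -39 (negative ⇒ clockwise traversal).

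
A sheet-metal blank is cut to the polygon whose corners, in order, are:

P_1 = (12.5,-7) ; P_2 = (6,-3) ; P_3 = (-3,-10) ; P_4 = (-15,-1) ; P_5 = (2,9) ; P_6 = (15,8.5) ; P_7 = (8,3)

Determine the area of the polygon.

Σ = (4.5) + (-69) + (-147) + (-133) + (-118) + (-23) + (-93.5) = -579
Area = |Σ|/2 = 289.5.

289.5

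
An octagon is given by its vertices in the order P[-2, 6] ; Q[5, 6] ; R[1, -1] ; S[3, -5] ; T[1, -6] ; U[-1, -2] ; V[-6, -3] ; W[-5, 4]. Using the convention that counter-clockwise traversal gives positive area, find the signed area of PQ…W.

-73

Cross-terms: -42, -11, -2, -13, -8, -9, -39, -22  ⇒  Σ = -146
Signed area = Σ/2 = -73 (negative ⇒ clockwise traversal).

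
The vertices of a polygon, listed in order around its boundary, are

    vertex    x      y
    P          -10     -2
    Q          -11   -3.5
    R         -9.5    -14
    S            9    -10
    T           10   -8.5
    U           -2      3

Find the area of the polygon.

Cross-terms: 13, 120.75, 221, 23.5, 13, 34  ⇒  Σ = 425.25
Area = |Σ|/2 = 212.625.

212.625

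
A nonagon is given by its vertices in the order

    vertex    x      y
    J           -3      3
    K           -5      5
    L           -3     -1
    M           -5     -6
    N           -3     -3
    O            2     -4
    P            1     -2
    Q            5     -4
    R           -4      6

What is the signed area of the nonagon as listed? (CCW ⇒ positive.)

J→K: (-3)(5) − (-5)(3) = 0
K→L: (-5)(-1) − (-3)(5) = 20
L→M: (-3)(-6) − (-5)(-1) = 13
M→N: (-5)(-3) − (-3)(-6) = -3
N→O: (-3)(-4) − (2)(-3) = 18
O→P: (2)(-2) − (1)(-4) = 0
P→Q: (1)(-4) − (5)(-2) = 6
Q→R: (5)(6) − (-4)(-4) = 14
R→J: (-4)(3) − (-3)(6) = 6
Σ = 74
Signed area = Σ/2 = 37 (positive ⇒ counter-clockwise traversal).

37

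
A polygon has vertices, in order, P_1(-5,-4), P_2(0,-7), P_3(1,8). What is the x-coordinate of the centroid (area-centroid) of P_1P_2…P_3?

-4/3

Apply the shoelace formula. First the cross-terms c_i = x_i·y_{i+1} − x_{i+1}·y_i:
  35, 7, 36  ⇒  2A = 78, A = 39.
Then Σ (x_i + x_{i+1})·c_i = -312, so x̄ = -312 / (6·39) = -4/3.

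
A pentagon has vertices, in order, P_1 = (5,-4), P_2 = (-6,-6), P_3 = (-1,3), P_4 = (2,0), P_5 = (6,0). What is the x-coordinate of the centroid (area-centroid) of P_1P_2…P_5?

Apply the surveyor's formula. First the cross-terms c_i = x_i·y_{i+1} − x_{i+1}·y_i:
  -54, -24, -6, 0, -24  ⇒  2A = -108, A = -54.
Then Σ (x_i + x_{i+1})·c_i = -48, so x̄ = -48 / (6·(-54)) = 4/27.

4/27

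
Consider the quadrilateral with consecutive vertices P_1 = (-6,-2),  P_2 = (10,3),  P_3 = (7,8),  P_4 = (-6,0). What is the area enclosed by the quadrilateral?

Apply the surveyor's formula: 2A = Σ (x_i·y_{i+1} − x_{i+1}·y_i), indices taken mod 4.
Σ = (2) + (59) + (48) + (12) = 121
Area = |Σ|/2 = 60.5.

60.5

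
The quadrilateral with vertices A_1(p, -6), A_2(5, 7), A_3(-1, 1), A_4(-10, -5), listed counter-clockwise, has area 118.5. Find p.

Write out the shoelace sum; only the two edges meeting at A_1 involve p:
2·Area = [((-10)·(-6) − p·(-5)) + (p·7 − 5·(-6))] + 27
       = 12·p + 117 = 237
⇒ p = 10.

10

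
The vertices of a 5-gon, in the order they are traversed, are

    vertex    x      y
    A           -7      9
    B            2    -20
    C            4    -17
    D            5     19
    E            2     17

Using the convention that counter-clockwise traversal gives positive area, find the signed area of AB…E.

256.5

Apply the surveyor's formula: 2A = Σ (x_i·y_{i+1} − x_{i+1}·y_i), indices taken mod 5.
Σ = (122) + (46) + (161) + (47) + (137) = 513
Signed area = Σ/2 = 256.5 (positive ⇒ counter-clockwise traversal).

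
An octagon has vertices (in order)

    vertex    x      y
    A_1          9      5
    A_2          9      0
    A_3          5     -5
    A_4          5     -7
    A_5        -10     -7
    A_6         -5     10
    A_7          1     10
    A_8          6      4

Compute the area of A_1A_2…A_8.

231

Apply Gauss's area formula: 2A = Σ (x_i·y_{i+1} − x_{i+1}·y_i), indices taken mod 8.
Σ = (-45) + (-45) + (-10) + (-105) + (-135) + (-60) + (-56) + (-6) = -462
Area = |Σ|/2 = 231.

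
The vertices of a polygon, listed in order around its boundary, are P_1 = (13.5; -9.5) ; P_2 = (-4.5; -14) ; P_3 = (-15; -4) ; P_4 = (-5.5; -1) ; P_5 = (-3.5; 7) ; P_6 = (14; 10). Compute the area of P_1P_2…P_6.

436.875

Apply Gauss's area formula: 2A = Σ (x_i·y_{i+1} − x_{i+1}·y_i), indices taken mod 6.
Cross-terms: -231.75, -192, -7, -42, -133, -268  ⇒  Σ = -873.75
Area = |Σ|/2 = 436.875.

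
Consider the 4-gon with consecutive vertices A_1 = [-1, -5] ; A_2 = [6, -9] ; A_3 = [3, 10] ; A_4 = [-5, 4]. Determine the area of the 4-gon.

108.5

Σ = (39) + (87) + (62) + (29) = 217
Area = |Σ|/2 = 108.5.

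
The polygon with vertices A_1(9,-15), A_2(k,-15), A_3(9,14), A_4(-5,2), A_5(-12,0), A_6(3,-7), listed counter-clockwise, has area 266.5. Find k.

The doubled signed area Σ (x_i y_{i+1} − x_{i+1} y_i) is linear in k.
With k=0 it equals 214; the coefficient of k is 29 (from the two edges through A_2).
So 29·k + 214 = 2·266.5 = 533 ⇒ k = 11.

11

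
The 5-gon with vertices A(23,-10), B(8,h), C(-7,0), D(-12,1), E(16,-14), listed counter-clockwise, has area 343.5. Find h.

10

Write out the shoelace sum; only the two edges meeting at B involve h:
2·Area = [(23·h − 8·(-10)) + (8·0 − (-7)·h)] + 307
       = 30·h + 387 = 687
⇒ h = 10.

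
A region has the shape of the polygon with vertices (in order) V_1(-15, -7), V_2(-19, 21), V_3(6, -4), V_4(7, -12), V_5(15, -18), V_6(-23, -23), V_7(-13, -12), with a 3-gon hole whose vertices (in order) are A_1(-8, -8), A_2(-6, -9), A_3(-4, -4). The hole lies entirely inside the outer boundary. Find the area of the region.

673.5

Outer boundary:
Σ = (-448) + (-50) + (-44) + (54) + (-759) + (-23) + (-89) = -1359
Area = |Σ|/2 = 679.5.
Hole:
Σ = (24) + (-12) + (0) = 12
Area = |Σ|/2 = 6.
Net area = 679.5 − 6 = 673.5.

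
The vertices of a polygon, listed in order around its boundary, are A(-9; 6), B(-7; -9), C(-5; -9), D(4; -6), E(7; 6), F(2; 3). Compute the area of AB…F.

Σ = (123) + (18) + (66) + (66) + (9) + (39) = 321
Area = |Σ|/2 = 160.5.

160.5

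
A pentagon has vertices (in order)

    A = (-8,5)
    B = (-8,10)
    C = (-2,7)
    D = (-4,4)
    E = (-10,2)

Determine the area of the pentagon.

Σ = (-40) + (-36) + (20) + (32) + (-34) = -58
Area = |Σ|/2 = 29.

29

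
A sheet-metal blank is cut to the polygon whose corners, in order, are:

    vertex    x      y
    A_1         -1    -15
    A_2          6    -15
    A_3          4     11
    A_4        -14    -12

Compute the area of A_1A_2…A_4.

267.5

Apply the shoelace formula: 2A = Σ (x_i·y_{i+1} − x_{i+1}·y_i), indices taken mod 4.
Σ = (105) + (126) + (106) + (198) = 535
Area = |Σ|/2 = 267.5.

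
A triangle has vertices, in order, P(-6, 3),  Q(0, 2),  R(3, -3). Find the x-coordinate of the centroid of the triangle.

-1

Apply the shoelace formula. First the cross-terms c_i = x_i·y_{i+1} − x_{i+1}·y_i:
  -12, -6, -9  ⇒  2A = -27, A = -13.5.
Then Σ (x_i + x_{i+1})·c_i = 81, so x̄ = 81 / (6·(-13.5)) = -1.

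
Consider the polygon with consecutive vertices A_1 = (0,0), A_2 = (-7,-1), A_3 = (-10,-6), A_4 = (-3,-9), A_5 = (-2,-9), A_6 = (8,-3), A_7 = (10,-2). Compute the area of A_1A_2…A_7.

102.5

Apply the shoelace formula: 2A = Σ (x_i·y_{i+1} − x_{i+1}·y_i), indices taken mod 7.
Σ = (0) + (32) + (72) + (9) + (78) + (14) + (0) = 205
Area = |Σ|/2 = 102.5.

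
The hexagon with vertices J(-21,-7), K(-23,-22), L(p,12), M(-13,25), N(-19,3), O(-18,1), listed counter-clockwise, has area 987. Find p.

The doubled signed area Σ (x_i y_{i+1} − x_{i+1} y_i) is linear in p.
With p=0 it equals 799; the coefficient of p is 47 (from the two edges through L).
So 47·p + 799 = 2·987 = 1974 ⇒ p = 25.

25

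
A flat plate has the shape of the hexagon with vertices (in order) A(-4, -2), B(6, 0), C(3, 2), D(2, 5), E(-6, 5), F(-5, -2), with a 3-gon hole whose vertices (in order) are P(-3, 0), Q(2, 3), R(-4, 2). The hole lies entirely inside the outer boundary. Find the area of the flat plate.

50.5

Outer boundary:
Apply the shoelace (surveyor's) formula: 2A = Σ (x_i·y_{i+1} − x_{i+1}·y_i), indices taken mod 6.
A→B: (-4)(0) − (6)(-2) = 12
B→C: (6)(2) − (3)(0) = 12
C→D: (3)(5) − (2)(2) = 11
D→E: (2)(5) − (-6)(5) = 40
E→F: (-6)(-2) − (-5)(5) = 37
F→A: (-5)(-2) − (-4)(-2) = 2
Σ = 114
Area = |Σ|/2 = 57.
Hole:
Σ = (-9) + (16) + (6) = 13
Area = |Σ|/2 = 6.5.
Net area = 57 − 6.5 = 50.5.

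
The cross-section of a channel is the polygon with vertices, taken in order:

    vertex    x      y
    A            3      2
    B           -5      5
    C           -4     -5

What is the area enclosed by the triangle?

38.5

A→B: (3)(5) − (-5)(2) = 25
B→C: (-5)(-5) − (-4)(5) = 45
C→A: (-4)(2) − (3)(-5) = 7
Σ = 77
Area = |Σ|/2 = 38.5.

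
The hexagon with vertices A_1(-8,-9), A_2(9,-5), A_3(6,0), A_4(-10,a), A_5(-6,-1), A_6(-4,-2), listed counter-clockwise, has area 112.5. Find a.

Write out the shoelace sum; only the two edges meeting at A_4 involve a:
2·Area = [(6·a − (-10)·0) + ((-10)·(-1) − (-6)·a)] + 179
       = 12·a + 189 = 225
⇒ a = 3.

3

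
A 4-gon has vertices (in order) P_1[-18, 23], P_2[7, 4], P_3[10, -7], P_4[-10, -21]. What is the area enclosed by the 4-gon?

Apply Gauss's area formula: 2A = Σ (x_i·y_{i+1} − x_{i+1}·y_i), indices taken mod 4.
Σ = (-233) + (-89) + (-280) + (-608) = -1210
Area = |Σ|/2 = 605.

605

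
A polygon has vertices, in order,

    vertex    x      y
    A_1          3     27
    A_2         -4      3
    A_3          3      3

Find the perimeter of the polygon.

|A_1A_2| = √((-7)² + (-24)²) = √625 = 25
|A_2A_3| = √((7)² + (0)²) = √49 = 7
|A_3A_1| = √((0)² + (24)²) = √576 = 24
Perimeter = 25 + 7 + 24 = 56.

56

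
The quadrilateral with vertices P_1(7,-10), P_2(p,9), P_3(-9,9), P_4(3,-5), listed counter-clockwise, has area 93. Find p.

1

The doubled signed area Σ (x_i y_{i+1} − x_{i+1} y_i) is linear in p.
With p=0 it equals 167; the coefficient of p is 19 (from the two edges through P_2).
So 19·p + 167 = 2·93 = 186 ⇒ p = 1.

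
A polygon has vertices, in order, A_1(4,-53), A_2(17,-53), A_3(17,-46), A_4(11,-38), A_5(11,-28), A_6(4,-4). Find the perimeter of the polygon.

114

|A_1A_2| = √((13)² + (0)²) = √169 = 13
|A_2A_3| = √((0)² + (7)²) = √49 = 7
|A_3A_4| = √((-6)² + (8)²) = √100 = 10
|A_4A_5| = √((0)² + (10)²) = √100 = 10
|A_5A_6| = √((-7)² + (24)²) = √625 = 25
|A_6A_1| = √((0)² + (-49)²) = √2401 = 49
Perimeter = 13 + 7 + 10 + 10 + 25 + 49 = 114.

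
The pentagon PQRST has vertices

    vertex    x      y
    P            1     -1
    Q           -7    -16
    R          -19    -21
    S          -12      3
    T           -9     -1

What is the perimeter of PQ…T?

70

|PQ| = √((-8)² + (-15)²) = √289 = 17
|QR| = √((-12)² + (-5)²) = √169 = 13
|RS| = √((7)² + (24)²) = √625 = 25
|ST| = √((3)² + (-4)²) = √25 = 5
|TP| = √((10)² + (0)²) = √100 = 10
Perimeter = 17 + 13 + 25 + 5 + 10 = 70.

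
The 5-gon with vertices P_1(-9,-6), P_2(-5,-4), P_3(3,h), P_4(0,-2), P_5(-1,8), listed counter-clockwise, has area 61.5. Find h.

The doubled signed area Σ (x_i y_{i+1} − x_{i+1} y_i) is linear in h.
With h=0 it equals 88; the coefficient of h is -5 (from the two edges through P_3).
So -5·h + 88 = 2·61.5 = 123 ⇒ h = -7.

-7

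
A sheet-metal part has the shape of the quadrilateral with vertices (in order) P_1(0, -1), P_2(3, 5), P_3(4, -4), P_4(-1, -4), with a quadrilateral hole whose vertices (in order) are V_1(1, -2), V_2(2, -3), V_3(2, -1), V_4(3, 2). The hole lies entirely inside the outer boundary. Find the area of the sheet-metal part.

Outer boundary:
Σ = (3) + (-32) + (-20) + (1) = -48
Area = |Σ|/2 = 24.
Hole:
Apply the shoelace formula: 2A = Σ (x_i·y_{i+1} − x_{i+1}·y_i), indices taken mod 4.
V_1→V_2: (1)(-3) − (2)(-2) = 1
V_2→V_3: (2)(-1) − (2)(-3) = 4
V_3→V_4: (2)(2) − (3)(-1) = 7
V_4→V_1: (3)(-2) − (1)(2) = -8
Σ = 4
Area = |Σ|/2 = 2.
Net area = 24 − 2 = 22.

22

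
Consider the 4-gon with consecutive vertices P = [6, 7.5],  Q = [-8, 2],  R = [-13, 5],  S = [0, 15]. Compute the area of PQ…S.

113.5

Cross-terms: 72, -14, -195, -90  ⇒  Σ = -227
Area = |Σ|/2 = 113.5.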